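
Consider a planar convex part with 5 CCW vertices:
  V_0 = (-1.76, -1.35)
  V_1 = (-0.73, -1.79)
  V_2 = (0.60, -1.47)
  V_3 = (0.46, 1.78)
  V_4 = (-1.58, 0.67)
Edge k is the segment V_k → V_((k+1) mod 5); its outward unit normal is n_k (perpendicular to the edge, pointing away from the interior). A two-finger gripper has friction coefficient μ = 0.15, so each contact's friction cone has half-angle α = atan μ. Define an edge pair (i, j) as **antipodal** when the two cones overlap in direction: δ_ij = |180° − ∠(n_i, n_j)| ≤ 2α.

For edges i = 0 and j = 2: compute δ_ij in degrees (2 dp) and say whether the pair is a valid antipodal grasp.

δ = 64.40°, invalid

α = atan 0.15 = 8.53°;  2α = 17.06°
edge 0: e_0 = (+1.03, -0.44);  n_0 = (-0.3928, -0.9196)
edge 2: e_2 = (-0.14, +3.25);  n_2 = (+0.9991, +0.0430)
∠(n_0, n_2) = 115.60°
δ = |180° − 115.60°| = 64.40°
64.40° > 2α = 17.06°  →  invalid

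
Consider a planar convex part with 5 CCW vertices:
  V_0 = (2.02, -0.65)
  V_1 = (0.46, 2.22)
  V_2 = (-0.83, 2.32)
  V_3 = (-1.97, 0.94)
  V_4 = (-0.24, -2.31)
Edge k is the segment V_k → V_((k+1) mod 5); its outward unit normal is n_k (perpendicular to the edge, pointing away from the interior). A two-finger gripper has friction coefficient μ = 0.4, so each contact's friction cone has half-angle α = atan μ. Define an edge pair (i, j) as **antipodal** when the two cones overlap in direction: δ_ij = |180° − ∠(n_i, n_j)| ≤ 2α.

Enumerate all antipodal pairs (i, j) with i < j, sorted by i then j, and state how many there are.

α = atan 0.4 = 21.80°;  2α = 43.60°
n_0 = (+0.8786, +0.4776)
n_1 = (+0.0773, +0.9970)
n_2 = (-0.7710, +0.6369)
n_3 = (-0.8827, -0.4699)
n_4 = (+0.5920, -0.8060)
  (0,1): δ = 122.96°  ·
  (0,2): δ = 68.09°  ·
  (0,3): δ = 0.50°  ✓
  (0,4): δ = 97.77°  ·
  (1,2): δ = 125.13°  ·
  (1,3): δ = 57.54°  ·
  (1,4): δ = 40.73°  ✓
  (2,3): δ = 112.41°  ·
  (2,4): δ = 14.14°  ✓
  (3,4): δ = 81.73°  ·
antipodal pairs: 3

count = 3; pairs: (0,3), (1,4), (2,4)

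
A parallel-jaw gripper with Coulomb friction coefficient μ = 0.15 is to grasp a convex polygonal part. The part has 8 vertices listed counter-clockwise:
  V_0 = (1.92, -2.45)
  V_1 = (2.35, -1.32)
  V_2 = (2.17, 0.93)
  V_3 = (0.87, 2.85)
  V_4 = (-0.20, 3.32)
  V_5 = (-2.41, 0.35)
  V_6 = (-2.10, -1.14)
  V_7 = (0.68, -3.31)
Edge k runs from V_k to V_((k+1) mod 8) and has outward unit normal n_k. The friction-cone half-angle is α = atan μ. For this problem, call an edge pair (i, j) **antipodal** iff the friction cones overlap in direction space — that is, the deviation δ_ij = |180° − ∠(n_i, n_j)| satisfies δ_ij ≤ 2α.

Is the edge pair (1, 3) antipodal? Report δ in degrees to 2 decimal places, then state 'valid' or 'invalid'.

δ = 118.29°, invalid

α = atan 0.15 = 8.53°;  2α = 17.06°
edge 1: e_1 = (-0.18, +2.25);  n_1 = (+0.9968, +0.0797)
edge 3: e_3 = (-1.07, +0.47);  n_3 = (+0.4022, +0.9156)
∠(n_1, n_3) = 61.71°
δ = |180° − 61.71°| = 118.29°
118.29° > 2α = 17.06°  →  invalid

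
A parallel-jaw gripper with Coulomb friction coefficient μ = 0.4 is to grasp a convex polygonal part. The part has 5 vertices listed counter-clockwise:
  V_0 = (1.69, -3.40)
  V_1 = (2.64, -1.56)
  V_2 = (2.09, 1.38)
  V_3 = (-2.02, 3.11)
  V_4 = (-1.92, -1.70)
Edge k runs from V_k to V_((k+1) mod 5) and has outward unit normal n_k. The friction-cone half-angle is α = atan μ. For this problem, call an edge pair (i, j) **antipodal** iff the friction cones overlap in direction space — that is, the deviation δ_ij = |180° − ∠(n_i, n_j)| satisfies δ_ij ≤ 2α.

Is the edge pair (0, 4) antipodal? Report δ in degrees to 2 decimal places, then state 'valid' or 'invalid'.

α = atan 0.4 = 21.80°;  2α = 43.60°
edge 0: e_0 = (+0.95, +1.84);  n_0 = (+0.8886, -0.4588)
edge 4: e_4 = (+3.61, -1.70);  n_4 = (-0.4260, -0.9047)
∠(n_0, n_4) = 87.91°
δ = |180° − 87.91°| = 92.09°
92.09° > 2α = 43.60°  →  invalid

δ = 92.09°, invalid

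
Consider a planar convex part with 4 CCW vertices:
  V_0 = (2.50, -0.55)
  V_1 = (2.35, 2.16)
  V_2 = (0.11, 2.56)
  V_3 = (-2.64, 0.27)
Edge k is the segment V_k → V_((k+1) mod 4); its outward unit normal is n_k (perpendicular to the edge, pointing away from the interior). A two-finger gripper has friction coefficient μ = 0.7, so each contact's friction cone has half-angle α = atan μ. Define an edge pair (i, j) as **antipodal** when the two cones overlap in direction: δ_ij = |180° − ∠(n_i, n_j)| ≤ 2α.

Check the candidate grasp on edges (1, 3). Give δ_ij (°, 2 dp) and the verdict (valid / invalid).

α = atan 0.7 = 34.99°;  2α = 69.98°
edge 1: e_1 = (-2.24, +0.40);  n_1 = (+0.1758, +0.9844)
edge 3: e_3 = (+5.14, -0.82);  n_3 = (-0.1575, -0.9875)
∠(n_1, n_3) = 178.94°
δ = |180° − 178.94°| = 1.06°
1.06° ≤ 2α = 69.98°  →  valid

δ = 1.06°, valid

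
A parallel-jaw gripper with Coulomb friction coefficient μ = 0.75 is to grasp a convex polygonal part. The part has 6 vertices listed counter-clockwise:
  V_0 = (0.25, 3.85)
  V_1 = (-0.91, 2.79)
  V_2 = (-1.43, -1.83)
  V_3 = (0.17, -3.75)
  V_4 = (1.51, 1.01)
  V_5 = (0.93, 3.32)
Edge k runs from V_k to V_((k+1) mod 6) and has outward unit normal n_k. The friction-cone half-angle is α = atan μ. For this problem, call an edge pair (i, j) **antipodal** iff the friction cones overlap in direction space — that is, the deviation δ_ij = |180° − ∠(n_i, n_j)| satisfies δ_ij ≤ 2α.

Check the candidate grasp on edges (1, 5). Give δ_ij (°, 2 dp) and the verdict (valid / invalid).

δ = 58.49°, valid

α = atan 0.75 = 36.87°;  2α = 73.74°
edge 1: e_1 = (-0.52, -4.62);  n_1 = (-0.9937, +0.1118)
edge 5: e_5 = (-0.68, +0.53);  n_5 = (+0.6147, +0.7887)
∠(n_1, n_5) = 121.51°
δ = |180° − 121.51°| = 58.49°
58.49° ≤ 2α = 73.74°  →  valid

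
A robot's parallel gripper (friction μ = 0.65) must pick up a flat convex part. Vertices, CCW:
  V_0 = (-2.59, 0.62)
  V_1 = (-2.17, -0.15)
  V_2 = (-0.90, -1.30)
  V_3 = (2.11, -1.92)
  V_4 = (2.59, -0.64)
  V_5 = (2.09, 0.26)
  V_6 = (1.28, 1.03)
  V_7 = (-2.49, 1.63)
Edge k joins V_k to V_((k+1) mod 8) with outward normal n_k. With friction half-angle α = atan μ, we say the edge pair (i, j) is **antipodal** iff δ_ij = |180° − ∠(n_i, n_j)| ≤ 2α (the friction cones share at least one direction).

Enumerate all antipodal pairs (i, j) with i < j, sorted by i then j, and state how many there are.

count = 13; pairs: (0,3), (0,4), (0,5), (0,6), (1,4), (1,5), (1,6), (2,4), (2,5), (2,6), (3,7), (4,7), (5,7)

α = atan 0.65 = 33.02°;  2α = 66.05°
n_0 = (-0.8779, -0.4789)
n_1 = (-0.6712, -0.7413)
n_2 = (-0.2017, -0.9794)
n_3 = (+0.9363, -0.3511)
n_4 = (+0.8742, +0.4856)
n_5 = (+0.6890, +0.7248)
n_6 = (+0.1572, +0.9876)
n_7 = (-0.9951, +0.0985)
  (0,1): δ = 160.77°  ·
  (0,2): δ = 130.25°  ·
  (0,3): δ = 49.17°  ✓
  (0,4): δ = 0.44°  ✓
  (0,5): δ = 17.84°  ✓
  (0,6): δ = 52.35°  ✓
  (0,7): δ = 145.74°  ·
  (1,2): δ = 149.48°  ·
  (1,3): δ = 68.39°  ·
  (1,4): δ = 18.78°  ✓
  (1,5): δ = 1.39°  ✓
  (1,6): δ = 33.12°  ✓
  (1,7): δ = 126.51°  ·
  (2,3): δ = 98.92°  ·
  (2,4): δ = 49.31°  ✓
  (2,5): δ = 31.91°  ✓
  (2,6): δ = 2.60°  ✓
  (2,7): δ = 95.98°  ·
  (3,4): δ = 130.39°  ·
  (3,5): δ = 112.99°  ·
  (3,6): δ = 78.49°  ·
  (3,7): δ = 14.90°  ✓
  (4,5): δ = 162.60°  ·
  (4,6): δ = 128.10°  ·
  (4,7): δ = 34.71°  ✓
  (5,6): δ = 145.49°  ·
  (5,7): δ = 52.10°  ✓
  (6,7): δ = 86.61°  ·
antipodal pairs: 13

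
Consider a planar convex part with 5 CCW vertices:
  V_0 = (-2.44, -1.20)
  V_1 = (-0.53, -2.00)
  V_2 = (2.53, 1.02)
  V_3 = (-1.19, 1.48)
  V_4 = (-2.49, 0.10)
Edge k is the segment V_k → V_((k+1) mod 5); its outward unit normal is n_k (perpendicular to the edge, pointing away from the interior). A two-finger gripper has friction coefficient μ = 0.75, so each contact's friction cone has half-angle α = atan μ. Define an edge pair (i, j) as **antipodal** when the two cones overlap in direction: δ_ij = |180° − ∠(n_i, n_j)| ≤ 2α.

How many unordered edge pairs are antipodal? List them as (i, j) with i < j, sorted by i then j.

count = 5; pairs: (0,2), (0,3), (1,2), (1,3), (1,4)

α = atan 0.75 = 36.87°;  2α = 73.74°
n_0 = (-0.3863, -0.9224)
n_1 = (+0.7024, -0.7117)
n_2 = (+0.1227, +0.9924)
n_3 = (-0.7279, +0.6857)
n_4 = (-0.9993, -0.0384)
  (0,1): δ = 112.65°  ·
  (0,2): δ = 15.68°  ✓
  (0,3): δ = 69.44°  ✓
  (0,4): δ = 114.93°  ·
  (1,2): δ = 51.67°  ✓
  (1,3): δ = 2.09°  ✓
  (1,4): δ = 47.58°  ✓
  (2,3): δ = 126.24°  ·
  (2,4): δ = 80.75°  ·
  (3,4): δ = 134.51°  ·
antipodal pairs: 5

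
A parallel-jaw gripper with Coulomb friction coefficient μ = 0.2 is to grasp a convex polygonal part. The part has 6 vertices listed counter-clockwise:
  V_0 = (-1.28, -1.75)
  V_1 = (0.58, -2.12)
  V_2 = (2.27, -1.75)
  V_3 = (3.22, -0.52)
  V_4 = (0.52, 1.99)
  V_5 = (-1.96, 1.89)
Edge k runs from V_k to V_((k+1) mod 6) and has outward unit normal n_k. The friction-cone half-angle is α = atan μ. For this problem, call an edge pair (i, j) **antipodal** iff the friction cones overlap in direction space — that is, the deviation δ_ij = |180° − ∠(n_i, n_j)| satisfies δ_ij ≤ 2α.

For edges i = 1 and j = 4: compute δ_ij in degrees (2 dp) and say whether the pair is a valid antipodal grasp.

δ = 10.04°, valid

α = atan 0.2 = 11.31°;  2α = 22.62°
edge 1: e_1 = (+1.69, +0.37);  n_1 = (+0.2139, -0.9769)
edge 4: e_4 = (-2.48, -0.10);  n_4 = (-0.0403, +0.9992)
∠(n_1, n_4) = 169.96°
δ = |180° − 169.96°| = 10.04°
10.04° ≤ 2α = 22.62°  →  valid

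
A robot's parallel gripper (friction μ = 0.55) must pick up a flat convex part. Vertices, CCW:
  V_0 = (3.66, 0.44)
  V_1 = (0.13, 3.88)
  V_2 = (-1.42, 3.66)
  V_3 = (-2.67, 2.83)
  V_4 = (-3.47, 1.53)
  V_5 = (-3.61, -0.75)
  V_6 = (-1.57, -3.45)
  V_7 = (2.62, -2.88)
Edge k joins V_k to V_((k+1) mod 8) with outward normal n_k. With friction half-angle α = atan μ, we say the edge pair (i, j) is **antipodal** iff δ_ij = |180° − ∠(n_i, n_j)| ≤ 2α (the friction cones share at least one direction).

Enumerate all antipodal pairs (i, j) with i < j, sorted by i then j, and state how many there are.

α = atan 0.55 = 28.81°;  2α = 57.62°
n_0 = (+0.6979, +0.7162)
n_1 = (-0.1405, +0.9901)
n_2 = (-0.5532, +0.8331)
n_3 = (-0.8517, +0.5241)
n_4 = (-0.9981, +0.0613)
n_5 = (-0.7979, -0.6028)
n_6 = (+0.1348, -0.9909)
n_7 = (+0.9543, -0.2989)
  (0,1): δ = 127.66°  ·
  (0,2): δ = 102.16°  ·
  (0,3): δ = 77.35°  ·
  (0,4): δ = 49.25°  ✓
  (0,5): δ = 8.67°  ✓
  (0,6): δ = 52.01°  ✓
  (0,7): δ = 116.87°  ·
  (1,2): δ = 154.49°  ·
  (1,3): δ = 129.69°  ·
  (1,4): δ = 101.59°  ·
  (1,5): δ = 61.01°  ·
  (1,6): δ = 0.33°  ✓
  (1,7): δ = 64.53°  ·
  (2,3): δ = 155.19°  ·
  (2,4): δ = 127.10°  ·
  (2,5): δ = 86.51°  ·
  (2,6): δ = 25.84°  ✓
  (2,7): δ = 39.02°  ✓
  (3,4): δ = 151.91°  ·
  (3,5): δ = 111.32°  ·
  (3,6): δ = 50.65°  ✓
  (3,7): δ = 14.21°  ✓
  (4,5): δ = 139.41°  ·
  (4,6): δ = 78.74°  ·
  (4,7): δ = 13.88°  ✓
  (5,6): δ = 119.33°  ·
  (5,7): δ = 54.47°  ✓
  (6,7): δ = 115.14°  ·
antipodal pairs: 10

count = 10; pairs: (0,4), (0,5), (0,6), (1,6), (2,6), (2,7), (3,6), (3,7), (4,7), (5,7)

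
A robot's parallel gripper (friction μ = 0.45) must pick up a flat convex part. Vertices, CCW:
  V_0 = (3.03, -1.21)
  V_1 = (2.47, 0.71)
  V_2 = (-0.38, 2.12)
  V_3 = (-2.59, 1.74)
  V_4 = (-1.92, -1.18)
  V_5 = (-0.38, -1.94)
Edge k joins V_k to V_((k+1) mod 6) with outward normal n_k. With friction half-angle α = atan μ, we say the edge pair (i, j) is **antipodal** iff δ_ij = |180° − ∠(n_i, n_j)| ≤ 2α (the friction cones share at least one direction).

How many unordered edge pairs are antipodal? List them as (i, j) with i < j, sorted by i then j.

count = 6; pairs: (0,3), (0,4), (1,4), (1,5), (2,4), (2,5)

α = atan 0.45 = 24.23°;  2α = 48.46°
n_0 = (+0.9600, +0.2800)
n_1 = (+0.4434, +0.8963)
n_2 = (-0.1695, +0.9855)
n_3 = (-0.9747, -0.2236)
n_4 = (-0.4425, -0.8967)
n_5 = (+0.2093, -0.9778)
  (0,1): δ = 132.58°  ·
  (0,2): δ = 96.50°  ·
  (0,3): δ = 3.34°  ✓
  (0,4): δ = 47.47°  ✓
  (0,5): δ = 85.82°  ·
  (1,2): δ = 143.92°  ·
  (1,3): δ = 50.75°  ·
  (1,4): δ = 0.06°  ✓
  (1,5): δ = 38.41°  ✓
  (2,3): δ = 86.83°  ·
  (2,4): δ = 36.02°  ✓
  (2,5): δ = 2.33°  ✓
  (3,4): δ = 129.19°  ·
  (3,5): δ = 90.84°  ·
  (4,5): δ = 141.65°  ·
antipodal pairs: 6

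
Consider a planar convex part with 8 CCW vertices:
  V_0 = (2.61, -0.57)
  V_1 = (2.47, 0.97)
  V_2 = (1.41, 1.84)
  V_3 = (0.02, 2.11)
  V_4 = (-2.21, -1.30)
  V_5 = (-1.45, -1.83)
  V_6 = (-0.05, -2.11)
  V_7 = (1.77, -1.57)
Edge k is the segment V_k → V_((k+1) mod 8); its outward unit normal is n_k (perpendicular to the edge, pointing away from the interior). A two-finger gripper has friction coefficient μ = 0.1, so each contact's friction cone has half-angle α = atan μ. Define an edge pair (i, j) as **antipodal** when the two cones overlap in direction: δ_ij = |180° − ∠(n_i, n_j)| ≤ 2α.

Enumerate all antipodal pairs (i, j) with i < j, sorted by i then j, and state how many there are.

α = atan 0.1 = 5.71°;  2α = 11.42°
n_0 = (+0.9959, +0.0905)
n_1 = (+0.6344, +0.7730)
n_2 = (+0.1907, +0.9817)
n_3 = (-0.8369, +0.5473)
n_4 = (-0.5720, -0.8202)
n_5 = (-0.1961, -0.9806)
n_6 = (+0.2844, -0.9587)
n_7 = (+0.7657, -0.6432)
  (0,1): δ = 134.57°  ·
  (0,2): δ = 106.19°  ·
  (0,3): δ = 38.38°  ·
  (0,4): δ = 49.91°  ·
  (0,5): δ = 73.50°  ·
  (0,6): δ = 101.33°  ·
  (0,7): δ = 134.78°  ·
  (1,2): δ = 151.61°  ·
  (1,3): δ = 83.81°  ·
  (1,4): δ = 4.49°  ✓
  (1,5): δ = 28.07°  ·
  (1,6): δ = 55.90°  ·
  (1,7): δ = 89.35°  ·
  (2,3): δ = 112.19°  ·
  (2,4): δ = 23.90°  ·
  (2,5): δ = 0.32°  ✓
  (2,6): δ = 27.52°  ·
  (2,7): δ = 60.96°  ·
  (3,4): δ = 91.71°  ·
  (3,5): δ = 68.13°  ·
  (3,6): δ = 40.29°  ·
  (3,7): δ = 6.85°  ✓
  (4,5): δ = 156.42°  ·
  (4,6): δ = 128.58°  ·
  (4,7): δ = 95.14°  ·
  (5,6): δ = 152.16°  ·
  (5,7): δ = 118.72°  ·
  (6,7): δ = 146.56°  ·
antipodal pairs: 3

count = 3; pairs: (1,4), (2,5), (3,7)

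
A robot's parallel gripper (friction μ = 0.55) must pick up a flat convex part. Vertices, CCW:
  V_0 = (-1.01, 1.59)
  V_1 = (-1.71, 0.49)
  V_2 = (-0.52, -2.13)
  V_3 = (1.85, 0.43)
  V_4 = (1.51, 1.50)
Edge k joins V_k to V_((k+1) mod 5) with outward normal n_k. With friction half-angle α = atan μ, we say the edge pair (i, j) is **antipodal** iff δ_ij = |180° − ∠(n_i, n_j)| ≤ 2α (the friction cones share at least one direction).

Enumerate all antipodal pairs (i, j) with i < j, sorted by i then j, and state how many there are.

count = 4; pairs: (0,2), (0,3), (1,3), (2,4)

α = atan 0.55 = 28.81°;  2α = 57.62°
n_0 = (-0.8437, +0.5369)
n_1 = (-0.9105, -0.4135)
n_2 = (+0.7338, -0.6794)
n_3 = (+0.9530, +0.3028)
n_4 = (+0.0357, +0.9994)
  (0,1): δ = 123.10°  ·
  (0,2): δ = 10.32°  ✓
  (0,3): δ = 50.10°  ✓
  (0,4): δ = 120.43°  ·
  (1,2): δ = 67.22°  ·
  (1,3): δ = 6.80°  ✓
  (1,4): δ = 63.53°  ·
  (2,3): δ = 119.58°  ·
  (2,4): δ = 49.25°  ✓
  (3,4): δ = 109.67°  ·
antipodal pairs: 4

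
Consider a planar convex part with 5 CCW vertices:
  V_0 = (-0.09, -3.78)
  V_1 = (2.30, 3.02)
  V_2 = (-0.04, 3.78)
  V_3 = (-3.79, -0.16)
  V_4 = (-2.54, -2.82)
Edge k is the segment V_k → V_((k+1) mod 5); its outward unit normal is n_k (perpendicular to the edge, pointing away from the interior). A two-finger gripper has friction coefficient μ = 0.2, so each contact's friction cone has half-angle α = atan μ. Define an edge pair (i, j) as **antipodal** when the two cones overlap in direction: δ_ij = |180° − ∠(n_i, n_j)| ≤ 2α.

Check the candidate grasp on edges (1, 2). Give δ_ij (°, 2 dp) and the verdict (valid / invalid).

α = atan 0.2 = 11.31°;  2α = 22.62°
edge 1: e_1 = (-2.34, +0.76);  n_1 = (+0.3089, +0.9511)
edge 2: e_2 = (-3.75, -3.94);  n_2 = (-0.7244, +0.6894)
∠(n_1, n_2) = 64.41°
δ = |180° − 64.41°| = 115.59°
115.59° > 2α = 22.62°  →  invalid

δ = 115.59°, invalid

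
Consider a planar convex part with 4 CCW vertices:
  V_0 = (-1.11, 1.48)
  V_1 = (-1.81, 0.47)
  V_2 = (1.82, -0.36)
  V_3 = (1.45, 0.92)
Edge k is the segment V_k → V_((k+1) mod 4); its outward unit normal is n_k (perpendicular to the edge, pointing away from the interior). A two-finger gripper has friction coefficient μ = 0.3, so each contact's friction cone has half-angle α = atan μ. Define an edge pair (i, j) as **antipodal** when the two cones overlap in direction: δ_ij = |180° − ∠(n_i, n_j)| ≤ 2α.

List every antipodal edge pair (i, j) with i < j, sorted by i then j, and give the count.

α = atan 0.3 = 16.70°;  2α = 33.40°
n_0 = (-0.8219, +0.5696)
n_1 = (-0.2229, -0.9748)
n_2 = (+0.9607, +0.2777)
n_3 = (+0.2137, +0.9769)
  (0,1): δ = 68.15°  ·
  (0,2): δ = 50.85°  ·
  (0,3): δ = 112.39°  ·
  (1,2): δ = 61.00°  ·
  (1,3): δ = 0.54°  ✓
  (2,3): δ = 118.46°  ·
antipodal pairs: 1

count = 1; pairs: (1,3)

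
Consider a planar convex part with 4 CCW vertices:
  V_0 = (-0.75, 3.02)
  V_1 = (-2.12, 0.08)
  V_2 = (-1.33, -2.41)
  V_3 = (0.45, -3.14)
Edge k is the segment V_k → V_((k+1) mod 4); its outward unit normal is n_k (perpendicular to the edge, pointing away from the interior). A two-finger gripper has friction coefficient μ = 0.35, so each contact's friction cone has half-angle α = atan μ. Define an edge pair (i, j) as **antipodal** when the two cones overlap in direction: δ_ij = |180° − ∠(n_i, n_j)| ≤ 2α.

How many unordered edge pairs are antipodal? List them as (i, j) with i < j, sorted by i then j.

α = atan 0.35 = 19.29°;  2α = 38.58°
n_0 = (-0.9064, +0.4224)
n_1 = (-0.9532, -0.3024)
n_2 = (-0.3794, -0.9252)
n_3 = (+0.9815, +0.1912)
  (0,1): δ = 137.41°  ·
  (0,2): δ = 87.31°  ·
  (0,3): δ = 36.01°  ✓
  (1,2): δ = 129.90°  ·
  (1,3): δ = 6.58°  ✓
  (2,3): δ = 56.68°  ·
antipodal pairs: 2

count = 2; pairs: (0,3), (1,3)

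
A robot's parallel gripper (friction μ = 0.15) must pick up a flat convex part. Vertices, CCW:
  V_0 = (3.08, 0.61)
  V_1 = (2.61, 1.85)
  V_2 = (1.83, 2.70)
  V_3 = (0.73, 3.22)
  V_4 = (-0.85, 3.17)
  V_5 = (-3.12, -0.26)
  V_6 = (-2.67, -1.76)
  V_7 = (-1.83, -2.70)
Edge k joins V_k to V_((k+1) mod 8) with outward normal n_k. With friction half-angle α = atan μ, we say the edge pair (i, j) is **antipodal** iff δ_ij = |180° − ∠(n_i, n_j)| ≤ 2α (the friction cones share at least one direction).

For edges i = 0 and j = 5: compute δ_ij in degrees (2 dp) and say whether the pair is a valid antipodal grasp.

δ = 4.06°, valid

α = atan 0.15 = 8.53°;  2α = 17.06°
edge 0: e_0 = (-0.47, +1.24);  n_0 = (+0.9351, +0.3544)
edge 5: e_5 = (+0.45, -1.50);  n_5 = (-0.9578, -0.2873)
∠(n_0, n_5) = 175.94°
δ = |180° − 175.94°| = 4.06°
4.06° ≤ 2α = 17.06°  →  valid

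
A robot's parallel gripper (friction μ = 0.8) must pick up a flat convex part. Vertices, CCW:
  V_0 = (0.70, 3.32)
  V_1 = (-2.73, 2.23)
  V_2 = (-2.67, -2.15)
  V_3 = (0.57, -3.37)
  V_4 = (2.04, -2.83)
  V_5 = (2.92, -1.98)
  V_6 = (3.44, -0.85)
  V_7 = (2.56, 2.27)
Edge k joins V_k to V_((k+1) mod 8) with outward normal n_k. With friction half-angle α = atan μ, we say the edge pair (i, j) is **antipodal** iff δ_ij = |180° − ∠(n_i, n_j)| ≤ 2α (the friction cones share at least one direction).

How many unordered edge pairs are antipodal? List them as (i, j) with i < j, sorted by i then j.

α = atan 0.8 = 38.66°;  2α = 77.32°
n_0 = (-0.3029, +0.9530)
n_1 = (-0.9999, -0.0137)
n_2 = (-0.3524, -0.9359)
n_3 = (+0.3448, -0.9387)
n_4 = (+0.6947, -0.7193)
n_5 = (+0.9084, -0.4180)
n_6 = (+0.9624, +0.2715)
n_7 = (+0.4916, +0.8708)
  (0,1): δ = 106.84°  ·
  (0,2): δ = 38.26°  ✓
  (0,3): δ = 2.54°  ✓
  (0,4): δ = 26.38°  ✓
  (0,5): δ = 47.66°  ✓
  (0,6): δ = 88.12°  ·
  (0,7): δ = 132.93°  ·
  (1,2): δ = 111.42°  ·
  (1,3): δ = 70.61°  ✓
  (1,4): δ = 46.78°  ✓
  (1,5): δ = 25.50°  ✓
  (1,6): δ = 14.97°  ✓
  (1,7): δ = 59.77°  ✓
  (2,3): δ = 139.20°  ·
  (2,4): δ = 115.36°  ·
  (2,5): δ = 94.08°  ·
  (2,6): δ = 53.62°  ✓
  (2,7): δ = 8.81°  ✓
  (3,4): δ = 156.16°  ·
  (3,5): δ = 134.88°  ·
  (3,6): δ = 94.42°  ·
  (3,7): δ = 49.62°  ✓
  (4,5): δ = 158.72°  ·
  (4,6): δ = 118.26°  ·
  (4,7): δ = 73.45°  ✓
  (5,6): δ = 139.54°  ·
  (5,7): δ = 94.73°  ·
  (6,7): δ = 135.20°  ·
antipodal pairs: 13

count = 13; pairs: (0,2), (0,3), (0,4), (0,5), (1,3), (1,4), (1,5), (1,6), (1,7), (2,6), (2,7), (3,7), (4,7)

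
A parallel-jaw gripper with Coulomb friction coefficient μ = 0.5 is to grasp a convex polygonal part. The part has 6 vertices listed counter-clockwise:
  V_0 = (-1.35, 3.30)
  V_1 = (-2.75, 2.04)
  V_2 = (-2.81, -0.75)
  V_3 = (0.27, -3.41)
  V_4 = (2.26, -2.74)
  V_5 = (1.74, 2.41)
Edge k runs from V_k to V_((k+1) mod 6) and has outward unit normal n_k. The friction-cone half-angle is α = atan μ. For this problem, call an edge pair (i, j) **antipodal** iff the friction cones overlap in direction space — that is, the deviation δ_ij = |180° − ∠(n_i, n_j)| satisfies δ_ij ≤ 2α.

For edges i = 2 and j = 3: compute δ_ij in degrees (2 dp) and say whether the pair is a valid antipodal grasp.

δ = 120.58°, invalid

α = atan 0.5 = 26.57°;  2α = 53.13°
edge 2: e_2 = (+3.08, -2.66);  n_2 = (-0.6536, -0.7568)
edge 3: e_3 = (+1.99, +0.67);  n_3 = (+0.3191, -0.9477)
∠(n_2, n_3) = 59.42°
δ = |180° − 59.42°| = 120.58°
120.58° > 2α = 53.13°  →  invalid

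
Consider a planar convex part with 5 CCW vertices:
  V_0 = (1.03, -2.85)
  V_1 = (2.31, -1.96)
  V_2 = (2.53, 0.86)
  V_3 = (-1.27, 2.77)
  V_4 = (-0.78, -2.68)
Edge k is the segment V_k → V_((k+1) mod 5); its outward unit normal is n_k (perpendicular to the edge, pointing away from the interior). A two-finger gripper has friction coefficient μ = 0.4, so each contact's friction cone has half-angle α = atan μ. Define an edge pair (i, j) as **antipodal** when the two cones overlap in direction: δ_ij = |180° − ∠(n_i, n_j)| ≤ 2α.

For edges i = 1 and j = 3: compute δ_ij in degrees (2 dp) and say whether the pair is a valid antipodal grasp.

δ = 9.60°, valid

α = atan 0.4 = 21.80°;  2α = 43.60°
edge 1: e_1 = (+0.22, +2.82);  n_1 = (+0.9970, -0.0778)
edge 3: e_3 = (+0.49, -5.45);  n_3 = (-0.9960, -0.0895)
∠(n_1, n_3) = 170.40°
δ = |180° − 170.40°| = 9.60°
9.60° ≤ 2α = 43.60°  →  valid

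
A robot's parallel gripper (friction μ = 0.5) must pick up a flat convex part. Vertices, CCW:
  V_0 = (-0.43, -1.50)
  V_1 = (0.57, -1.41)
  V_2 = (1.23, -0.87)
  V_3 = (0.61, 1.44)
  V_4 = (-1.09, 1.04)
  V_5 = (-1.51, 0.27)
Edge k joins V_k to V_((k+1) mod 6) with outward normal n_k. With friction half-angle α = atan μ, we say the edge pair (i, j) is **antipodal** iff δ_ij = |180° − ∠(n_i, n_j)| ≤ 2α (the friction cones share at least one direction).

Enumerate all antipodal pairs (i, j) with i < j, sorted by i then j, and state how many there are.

count = 5; pairs: (0,3), (1,3), (1,4), (2,4), (2,5)

α = atan 0.5 = 26.57°;  2α = 53.13°
n_0 = (+0.0896, -0.9960)
n_1 = (+0.6332, -0.7740)
n_2 = (+0.9658, +0.2592)
n_3 = (-0.2290, +0.9734)
n_4 = (-0.8779, +0.4789)
n_5 = (-0.8536, -0.5209)
  (0,1): δ = 145.85°  ·
  (0,2): δ = 80.12°  ·
  (0,3): δ = 8.10°  ✓
  (0,4): δ = 56.25°  ·
  (0,5): δ = 116.25°  ·
  (1,2): δ = 114.27°  ·
  (1,3): δ = 26.05°  ✓
  (1,4): δ = 22.10°  ✓
  (1,5): δ = 82.10°  ·
  (2,3): δ = 91.78°  ·
  (2,4): δ = 43.63°  ✓
  (2,5): δ = 16.37°  ✓
  (3,4): δ = 131.85°  ·
  (3,5): δ = 71.85°  ·
  (4,5): δ = 120.00°  ·
antipodal pairs: 5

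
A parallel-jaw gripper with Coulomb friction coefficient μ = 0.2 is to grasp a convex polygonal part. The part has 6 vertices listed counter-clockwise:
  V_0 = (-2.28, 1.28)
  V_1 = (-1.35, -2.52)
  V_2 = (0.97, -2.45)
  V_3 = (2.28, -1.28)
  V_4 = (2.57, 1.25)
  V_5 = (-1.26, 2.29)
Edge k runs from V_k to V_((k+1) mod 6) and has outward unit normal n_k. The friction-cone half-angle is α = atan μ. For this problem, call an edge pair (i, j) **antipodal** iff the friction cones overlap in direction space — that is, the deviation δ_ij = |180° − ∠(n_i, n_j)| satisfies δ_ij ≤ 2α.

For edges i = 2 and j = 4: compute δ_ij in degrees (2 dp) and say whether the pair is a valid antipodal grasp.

δ = 56.96°, invalid

α = atan 0.2 = 11.31°;  2α = 22.62°
edge 2: e_2 = (+1.31, +1.17);  n_2 = (+0.6661, -0.7458)
edge 4: e_4 = (-3.83, +1.04);  n_4 = (+0.2621, +0.9651)
∠(n_2, n_4) = 123.04°
δ = |180° − 123.04°| = 56.96°
56.96° > 2α = 22.62°  →  invalid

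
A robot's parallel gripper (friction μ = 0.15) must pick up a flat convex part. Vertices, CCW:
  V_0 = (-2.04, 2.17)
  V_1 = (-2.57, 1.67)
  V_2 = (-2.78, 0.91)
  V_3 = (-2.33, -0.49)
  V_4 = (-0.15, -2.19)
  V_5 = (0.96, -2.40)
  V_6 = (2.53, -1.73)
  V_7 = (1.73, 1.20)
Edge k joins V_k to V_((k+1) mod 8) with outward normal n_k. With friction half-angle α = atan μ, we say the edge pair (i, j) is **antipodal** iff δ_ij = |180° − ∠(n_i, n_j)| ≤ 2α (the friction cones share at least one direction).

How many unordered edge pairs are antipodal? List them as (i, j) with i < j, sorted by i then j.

count = 2; pairs: (2,6), (4,7)

α = atan 0.15 = 8.53°;  2α = 17.06°
n_0 = (-0.6862, +0.7274)
n_1 = (-0.9639, +0.2663)
n_2 = (-0.9520, -0.3060)
n_3 = (-0.6149, -0.7886)
n_4 = (-0.1859, -0.9826)
n_5 = (+0.3925, -0.9197)
n_6 = (+0.9647, +0.2634)
n_7 = (+0.2492, +0.9685)
  (0,1): δ = 148.78°  ·
  (0,2): δ = 115.51°  ·
  (0,3): δ = 81.28°  ·
  (0,4): δ = 54.04°  ·
  (0,5): δ = 20.22°  ·
  (0,6): δ = 61.94°  ·
  (0,7): δ = 122.24°  ·
  (1,2): δ = 146.73°  ·
  (1,3): δ = 112.50°  ·
  (1,4): δ = 85.27°  ·
  (1,5): δ = 51.44°  ·
  (1,6): δ = 30.72°  ·
  (1,7): δ = 91.02°  ·
  (2,3): δ = 145.77°  ·
  (2,4): δ = 118.53°  ·
  (2,5): δ = 84.71°  ·
  (2,6): δ = 2.55°  ✓
  (2,7): δ = 57.75°  ·
  (3,4): δ = 152.77°  ·
  (3,5): δ = 118.94°  ·
  (3,6): δ = 36.78°  ·
  (3,7): δ = 23.52°  ·
  (4,5): δ = 146.18°  ·
  (4,6): δ = 64.02°  ·
  (4,7): δ = 3.72°  ✓
  (5,6): δ = 97.84°  ·
  (5,7): δ = 37.54°  ·
  (6,7): δ = 119.70°  ·
antipodal pairs: 2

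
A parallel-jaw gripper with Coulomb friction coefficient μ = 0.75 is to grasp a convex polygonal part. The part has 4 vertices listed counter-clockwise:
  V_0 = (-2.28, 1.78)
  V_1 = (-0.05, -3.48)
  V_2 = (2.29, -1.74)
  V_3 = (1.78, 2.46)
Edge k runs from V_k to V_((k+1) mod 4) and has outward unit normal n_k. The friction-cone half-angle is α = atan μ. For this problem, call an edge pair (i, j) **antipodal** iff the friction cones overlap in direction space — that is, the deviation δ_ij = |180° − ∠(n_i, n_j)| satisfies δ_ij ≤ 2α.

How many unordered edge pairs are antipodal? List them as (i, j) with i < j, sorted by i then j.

count = 2; pairs: (0,2), (1,3)

α = atan 0.75 = 36.87°;  2α = 73.74°
n_0 = (-0.9207, -0.3903)
n_1 = (+0.5967, -0.8025)
n_2 = (+0.9927, +0.1205)
n_3 = (-0.1652, +0.9863)
  (0,1): δ = 76.34°  ·
  (0,2): δ = 16.05°  ✓
  (0,3): δ = 76.53°  ·
  (1,2): δ = 119.71°  ·
  (1,3): δ = 27.13°  ✓
  (2,3): δ = 87.42°  ·
antipodal pairs: 2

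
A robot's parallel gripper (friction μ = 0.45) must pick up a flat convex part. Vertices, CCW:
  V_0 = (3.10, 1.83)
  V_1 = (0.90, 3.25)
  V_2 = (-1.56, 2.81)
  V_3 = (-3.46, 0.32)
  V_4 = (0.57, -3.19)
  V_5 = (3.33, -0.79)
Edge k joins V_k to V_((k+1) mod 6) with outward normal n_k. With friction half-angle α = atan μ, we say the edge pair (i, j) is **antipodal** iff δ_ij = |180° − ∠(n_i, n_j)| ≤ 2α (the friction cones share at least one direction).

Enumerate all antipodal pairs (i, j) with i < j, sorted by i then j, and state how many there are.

α = atan 0.45 = 24.23°;  2α = 48.46°
n_0 = (+0.5423, +0.8402)
n_1 = (-0.1761, +0.9844)
n_2 = (-0.7950, +0.6066)
n_3 = (-0.6568, -0.7541)
n_4 = (+0.6562, -0.7546)
n_5 = (+0.9962, +0.0874)
  (0,1): δ = 137.02°  ·
  (0,2): δ = 94.51°  ·
  (0,3): δ = 8.21°  ✓
  (0,4): δ = 73.85°  ·
  (0,5): δ = 127.86°  ·
  (1,2): δ = 137.49°  ·
  (1,3): δ = 51.20°  ·
  (1,4): δ = 30.87°  ✓
  (1,5): δ = 84.88°  ·
  (2,3): δ = 93.71°  ·
  (2,4): δ = 11.65°  ✓
  (2,5): δ = 42.36°  ✓
  (3,4): δ = 97.94°  ·
  (3,5): δ = 43.93°  ✓
  (4,5): δ = 125.99°  ·
antipodal pairs: 5

count = 5; pairs: (0,3), (1,4), (2,4), (2,5), (3,5)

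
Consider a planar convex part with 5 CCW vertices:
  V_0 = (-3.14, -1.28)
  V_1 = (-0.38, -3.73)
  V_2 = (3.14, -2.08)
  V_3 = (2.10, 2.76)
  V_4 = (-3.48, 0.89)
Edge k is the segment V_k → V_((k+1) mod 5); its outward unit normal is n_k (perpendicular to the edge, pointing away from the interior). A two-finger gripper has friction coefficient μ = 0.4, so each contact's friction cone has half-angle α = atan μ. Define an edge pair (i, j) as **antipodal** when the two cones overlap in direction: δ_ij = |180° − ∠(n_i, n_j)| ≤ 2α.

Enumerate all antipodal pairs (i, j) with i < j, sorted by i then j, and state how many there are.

α = atan 0.4 = 21.80°;  2α = 43.60°
n_0 = (-0.6639, -0.7479)
n_1 = (+0.4244, -0.9055)
n_2 = (+0.9777, +0.2101)
n_3 = (-0.3178, +0.9482)
n_4 = (-0.9879, -0.1548)
  (0,1): δ = 113.29°  ·
  (0,2): δ = 36.28°  ✓
  (0,3): δ = 60.12°  ·
  (0,4): δ = 140.50°  ·
  (1,2): δ = 102.99°  ·
  (1,3): δ = 6.59°  ✓
  (1,4): δ = 73.79°  ·
  (2,3): δ = 83.60°  ·
  (2,4): δ = 3.22°  ✓
  (3,4): δ = 99.62°  ·
antipodal pairs: 3

count = 3; pairs: (0,2), (1,3), (2,4)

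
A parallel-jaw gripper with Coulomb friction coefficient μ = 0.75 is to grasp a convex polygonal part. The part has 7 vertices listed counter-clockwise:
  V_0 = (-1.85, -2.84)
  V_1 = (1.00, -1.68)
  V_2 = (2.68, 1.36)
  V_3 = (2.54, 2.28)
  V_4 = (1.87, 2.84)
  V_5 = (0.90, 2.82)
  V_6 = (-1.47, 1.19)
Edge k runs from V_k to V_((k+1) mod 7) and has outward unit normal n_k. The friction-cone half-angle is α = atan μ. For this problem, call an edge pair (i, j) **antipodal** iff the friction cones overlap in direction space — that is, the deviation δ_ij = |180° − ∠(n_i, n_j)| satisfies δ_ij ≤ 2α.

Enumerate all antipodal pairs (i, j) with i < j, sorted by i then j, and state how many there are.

count = 10; pairs: (0,3), (0,4), (0,5), (0,6), (1,4), (1,5), (1,6), (2,5), (2,6), (3,6)

α = atan 0.75 = 36.87°;  2α = 73.74°
n_0 = (+0.3770, -0.9262)
n_1 = (+0.8752, -0.4837)
n_2 = (+0.9886, +0.1504)
n_3 = (+0.6413, +0.7673)
n_4 = (-0.0206, +0.9998)
n_5 = (-0.5667, +0.8239)
n_6 = (-0.9956, +0.0939)
  (0,1): δ = 141.07°  ·
  (0,2): δ = 103.49°  ·
  (0,3): δ = 62.04°  ✓
  (0,4): δ = 20.97°  ✓
  (0,5): δ = 12.37°  ✓
  (0,6): δ = 62.47°  ✓
  (1,2): δ = 142.42°  ·
  (1,3): δ = 100.96°  ·
  (1,4): δ = 59.89°  ✓
  (1,5): δ = 26.55°  ✓
  (1,6): δ = 23.54°  ✓
  (2,3): δ = 138.54°  ·
  (2,4): δ = 97.47°  ·
  (2,5): δ = 64.13°  ✓
  (2,6): δ = 14.04°  ✓
  (3,4): δ = 138.93°  ·
  (3,5): δ = 105.59°  ·
  (3,6): δ = 55.50°  ✓
  (4,5): δ = 146.66°  ·
  (4,6): δ = 96.57°  ·
  (5,6): δ = 129.91°  ·
antipodal pairs: 10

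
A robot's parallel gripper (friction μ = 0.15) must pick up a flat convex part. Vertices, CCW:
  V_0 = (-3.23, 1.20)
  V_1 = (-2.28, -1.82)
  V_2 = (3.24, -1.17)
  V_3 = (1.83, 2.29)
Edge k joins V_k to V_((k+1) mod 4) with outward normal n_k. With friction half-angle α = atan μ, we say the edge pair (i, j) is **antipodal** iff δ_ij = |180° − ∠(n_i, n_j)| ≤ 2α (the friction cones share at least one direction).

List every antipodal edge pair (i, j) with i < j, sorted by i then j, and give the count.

α = atan 0.15 = 8.53°;  2α = 17.06°
n_0 = (-0.9539, -0.3001)
n_1 = (+0.1169, -0.9931)
n_2 = (+0.9261, +0.3774)
n_3 = (-0.2106, +0.9776)
  (0,1): δ = 100.75°  ·
  (0,2): δ = 4.71°  ✓
  (0,3): δ = 84.69°  ·
  (1,2): δ = 74.54°  ·
  (1,3): δ = 5.44°  ✓
  (2,3): δ = 100.01°  ·
antipodal pairs: 2

count = 2; pairs: (0,2), (1,3)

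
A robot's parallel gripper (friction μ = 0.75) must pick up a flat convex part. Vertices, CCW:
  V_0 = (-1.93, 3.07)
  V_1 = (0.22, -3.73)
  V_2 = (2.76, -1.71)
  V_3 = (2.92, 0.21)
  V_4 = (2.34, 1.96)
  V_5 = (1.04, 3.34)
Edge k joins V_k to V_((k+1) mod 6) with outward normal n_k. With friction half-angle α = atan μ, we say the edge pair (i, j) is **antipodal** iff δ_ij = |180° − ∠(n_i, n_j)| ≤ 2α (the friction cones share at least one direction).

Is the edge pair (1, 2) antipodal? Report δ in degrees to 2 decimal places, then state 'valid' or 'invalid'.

α = atan 0.75 = 36.87°;  2α = 73.74°
edge 1: e_1 = (+2.54, +2.02);  n_1 = (+0.6224, -0.7827)
edge 2: e_2 = (+0.16, +1.92);  n_2 = (+0.9965, -0.0830)
∠(n_1, n_2) = 46.74°
δ = |180° − 46.74°| = 133.26°
133.26° > 2α = 73.74°  →  invalid

δ = 133.26°, invalid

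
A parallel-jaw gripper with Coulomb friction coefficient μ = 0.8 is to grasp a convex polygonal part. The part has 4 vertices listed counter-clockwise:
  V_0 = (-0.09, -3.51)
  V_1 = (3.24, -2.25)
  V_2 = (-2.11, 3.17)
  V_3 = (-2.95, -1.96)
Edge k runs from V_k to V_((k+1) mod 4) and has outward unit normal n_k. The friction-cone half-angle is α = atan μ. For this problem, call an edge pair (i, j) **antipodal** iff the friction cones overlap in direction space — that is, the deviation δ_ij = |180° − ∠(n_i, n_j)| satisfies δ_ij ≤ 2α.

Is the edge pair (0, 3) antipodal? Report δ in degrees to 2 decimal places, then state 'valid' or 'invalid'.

δ = 130.82°, invalid

α = atan 0.8 = 38.66°;  2α = 77.32°
edge 0: e_0 = (+3.33, +1.26);  n_0 = (+0.3539, -0.9353)
edge 3: e_3 = (+2.86, -1.55);  n_3 = (-0.4765, -0.8792)
∠(n_0, n_3) = 49.18°
δ = |180° − 49.18°| = 130.82°
130.82° > 2α = 77.32°  →  invalid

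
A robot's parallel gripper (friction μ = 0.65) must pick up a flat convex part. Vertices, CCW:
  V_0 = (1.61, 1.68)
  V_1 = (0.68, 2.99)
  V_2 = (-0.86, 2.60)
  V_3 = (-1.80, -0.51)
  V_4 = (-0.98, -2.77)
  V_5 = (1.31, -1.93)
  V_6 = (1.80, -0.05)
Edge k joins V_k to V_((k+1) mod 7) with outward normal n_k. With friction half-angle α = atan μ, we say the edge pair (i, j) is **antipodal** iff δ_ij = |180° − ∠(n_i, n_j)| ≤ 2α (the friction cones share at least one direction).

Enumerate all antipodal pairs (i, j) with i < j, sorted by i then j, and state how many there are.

α = atan 0.65 = 33.02°;  2α = 66.05°
n_0 = (+0.8154, +0.5789)
n_1 = (-0.2455, +0.9694)
n_2 = (-0.9572, +0.2893)
n_3 = (-0.9400, -0.3411)
n_4 = (+0.3444, -0.9388)
n_5 = (+0.9677, -0.2522)
n_6 = (+0.9940, +0.1092)
  (0,1): δ = 111.16°  ·
  (0,2): δ = 52.19°  ✓
  (0,3): δ = 15.43°  ✓
  (0,4): δ = 74.77°  ·
  (0,5): δ = 130.02°  ·
  (0,6): δ = 150.90°  ·
  (1,2): δ = 121.03°  ·
  (1,3): δ = 84.27°  ·
  (1,4): δ = 5.93°  ✓
  (1,5): δ = 61.18°  ✓
  (1,6): δ = 82.06°  ·
  (2,3): δ = 143.24°  ·
  (2,4): δ = 53.04°  ✓
  (2,5): δ = 2.21°  ✓
  (2,6): δ = 23.08°  ✓
  (3,4): δ = 89.80°  ·
  (3,5): δ = 34.55°  ✓
  (3,6): δ = 13.67°  ✓
  (4,5): δ = 124.75°  ·
  (4,6): δ = 103.88°  ·
  (5,6): δ = 159.12°  ·
antipodal pairs: 9

count = 9; pairs: (0,2), (0,3), (1,4), (1,5), (2,4), (2,5), (2,6), (3,5), (3,6)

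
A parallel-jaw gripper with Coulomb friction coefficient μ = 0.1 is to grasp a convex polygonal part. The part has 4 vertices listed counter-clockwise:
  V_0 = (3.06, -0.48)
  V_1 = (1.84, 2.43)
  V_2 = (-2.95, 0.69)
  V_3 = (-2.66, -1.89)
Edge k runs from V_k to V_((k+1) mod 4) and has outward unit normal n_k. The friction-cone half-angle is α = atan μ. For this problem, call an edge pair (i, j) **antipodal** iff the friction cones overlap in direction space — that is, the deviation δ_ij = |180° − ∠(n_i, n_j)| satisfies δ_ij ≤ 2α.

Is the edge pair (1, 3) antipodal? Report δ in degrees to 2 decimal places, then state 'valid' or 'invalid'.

δ = 6.12°, valid

α = atan 0.1 = 5.71°;  2α = 11.42°
edge 1: e_1 = (-4.79, -1.74);  n_1 = (-0.3414, +0.9399)
edge 3: e_3 = (+5.72, +1.41);  n_3 = (+0.2393, -0.9709)
∠(n_1, n_3) = 173.88°
δ = |180° − 173.88°| = 6.12°
6.12° ≤ 2α = 11.42°  →  valid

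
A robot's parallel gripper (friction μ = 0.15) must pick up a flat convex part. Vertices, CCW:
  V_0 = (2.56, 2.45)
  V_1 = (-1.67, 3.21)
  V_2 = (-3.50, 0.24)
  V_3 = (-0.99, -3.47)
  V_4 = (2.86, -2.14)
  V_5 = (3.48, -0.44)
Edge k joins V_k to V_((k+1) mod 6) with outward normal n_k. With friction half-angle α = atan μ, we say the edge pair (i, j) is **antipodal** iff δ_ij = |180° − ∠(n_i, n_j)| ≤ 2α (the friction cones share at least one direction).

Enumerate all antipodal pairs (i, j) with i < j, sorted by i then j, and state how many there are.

α = atan 0.15 = 8.53°;  2α = 17.06°
n_0 = (+0.1768, +0.9842)
n_1 = (-0.8514, +0.5246)
n_2 = (-0.8283, -0.5604)
n_3 = (+0.3265, -0.9452)
n_4 = (+0.9395, -0.3426)
n_5 = (+0.9529, +0.3033)
  (0,1): δ = 111.45°  ·
  (0,2): δ = 45.73°  ·
  (0,3): δ = 29.24°  ·
  (0,4): δ = 80.15°  ·
  (0,5): δ = 117.84°  ·
  (1,2): δ = 114.28°  ·
  (1,3): δ = 39.30°  ·
  (1,4): δ = 11.60°  ✓
  (1,5): δ = 49.30°  ·
  (2,3): δ = 105.02°  ·
  (2,4): δ = 54.12°  ·
  (2,5): δ = 16.42°  ✓
  (3,4): δ = 129.09°  ·
  (3,5): δ = 91.40°  ·
  (4,5): δ = 142.30°  ·
antipodal pairs: 2

count = 2; pairs: (1,4), (2,5)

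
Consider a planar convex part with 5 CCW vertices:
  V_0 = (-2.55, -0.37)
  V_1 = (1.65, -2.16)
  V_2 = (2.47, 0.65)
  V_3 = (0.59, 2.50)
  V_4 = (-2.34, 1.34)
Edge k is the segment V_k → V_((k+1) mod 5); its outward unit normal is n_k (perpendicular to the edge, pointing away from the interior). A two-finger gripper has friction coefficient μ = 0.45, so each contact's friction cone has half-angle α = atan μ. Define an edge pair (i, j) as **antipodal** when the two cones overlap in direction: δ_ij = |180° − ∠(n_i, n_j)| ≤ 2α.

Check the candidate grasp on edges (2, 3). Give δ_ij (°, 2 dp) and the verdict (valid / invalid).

δ = 113.86°, invalid

α = atan 0.45 = 24.23°;  2α = 48.46°
edge 2: e_2 = (-1.88, +1.85);  n_2 = (+0.7014, +0.7128)
edge 3: e_3 = (-2.93, -1.16);  n_3 = (-0.3681, +0.9298)
∠(n_2, n_3) = 66.14°
δ = |180° − 66.14°| = 113.86°
113.86° > 2α = 48.46°  →  invalid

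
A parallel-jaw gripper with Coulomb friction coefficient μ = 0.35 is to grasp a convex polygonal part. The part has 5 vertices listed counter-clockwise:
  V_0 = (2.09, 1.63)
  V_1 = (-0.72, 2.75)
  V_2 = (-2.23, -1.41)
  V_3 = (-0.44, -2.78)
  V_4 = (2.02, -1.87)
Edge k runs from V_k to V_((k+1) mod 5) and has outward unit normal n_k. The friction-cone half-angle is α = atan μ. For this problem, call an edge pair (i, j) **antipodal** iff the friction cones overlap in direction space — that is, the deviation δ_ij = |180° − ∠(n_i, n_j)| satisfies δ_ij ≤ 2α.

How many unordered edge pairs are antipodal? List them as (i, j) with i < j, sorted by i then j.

α = atan 0.35 = 19.29°;  2α = 38.58°
n_0 = (+0.3703, +0.9289)
n_1 = (-0.9400, +0.3412)
n_2 = (-0.6078, -0.7941)
n_3 = (+0.3469, -0.9379)
n_4 = (+0.9998, -0.0200)
  (0,1): δ = 88.22°  ·
  (0,2): δ = 15.70°  ✓
  (0,3): δ = 42.03°  ·
  (0,4): δ = 110.59°  ·
  (1,2): δ = 107.48°  ·
  (1,3): δ = 49.75°  ·
  (1,4): δ = 18.80°  ✓
  (2,3): δ = 122.27°  ·
  (2,4): δ = 53.72°  ·
  (3,4): δ = 111.45°  ·
antipodal pairs: 2

count = 2; pairs: (0,2), (1,4)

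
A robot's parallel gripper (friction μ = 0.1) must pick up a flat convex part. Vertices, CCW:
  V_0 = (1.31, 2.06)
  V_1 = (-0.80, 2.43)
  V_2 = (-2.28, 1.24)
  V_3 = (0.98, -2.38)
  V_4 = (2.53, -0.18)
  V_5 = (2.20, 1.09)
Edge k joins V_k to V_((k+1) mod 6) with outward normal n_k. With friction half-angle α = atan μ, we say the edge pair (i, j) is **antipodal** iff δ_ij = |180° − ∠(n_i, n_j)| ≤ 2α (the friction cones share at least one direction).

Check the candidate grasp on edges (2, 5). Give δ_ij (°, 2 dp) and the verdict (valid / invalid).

δ = 0.53°, valid

α = atan 0.1 = 5.71°;  2α = 11.42°
edge 2: e_2 = (+3.26, -3.62);  n_2 = (-0.7431, -0.6692)
edge 5: e_5 = (-0.89, +0.97);  n_5 = (+0.7368, +0.6761)
∠(n_2, n_5) = 179.47°
δ = |180° − 179.47°| = 0.53°
0.53° ≤ 2α = 11.42°  →  valid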